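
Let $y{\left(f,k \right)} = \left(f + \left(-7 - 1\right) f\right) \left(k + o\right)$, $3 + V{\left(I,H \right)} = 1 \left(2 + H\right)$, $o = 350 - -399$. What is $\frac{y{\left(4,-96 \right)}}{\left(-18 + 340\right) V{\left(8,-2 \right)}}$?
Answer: $\frac{1306}{69} \approx 18.928$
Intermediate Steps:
$o = 749$ ($o = 350 + 399 = 749$)
$V{\left(I,H \right)} = -1 + H$ ($V{\left(I,H \right)} = -3 + 1 \left(2 + H\right) = -3 + \left(2 + H\right) = -1 + H$)
$y{\left(f,k \right)} = - 7 f \left(749 + k\right)$ ($y{\left(f,k \right)} = \left(f + \left(-7 - 1\right) f\right) \left(k + 749\right) = \left(f - 8 f\right) \left(749 + k\right) = - 7 f \left(749 + k\right)$)
$\frac{y{\left(4,-96 \right)}}{\left(-18 + 340\right) V{\left(8,-2 \right)}} = \frac{\left(-7\right) 4 \left(749 - 96\right)}{\left(-18 + 340\right) \left(-1 - 2\right)} = \frac{\left(-7\right) 4 \cdot 653}{322 \left(-3\right)} = - \frac{18284}{-966} = \left(-18284\right) \left(- \frac{1}{966}\right) = \frac{1306}{69}$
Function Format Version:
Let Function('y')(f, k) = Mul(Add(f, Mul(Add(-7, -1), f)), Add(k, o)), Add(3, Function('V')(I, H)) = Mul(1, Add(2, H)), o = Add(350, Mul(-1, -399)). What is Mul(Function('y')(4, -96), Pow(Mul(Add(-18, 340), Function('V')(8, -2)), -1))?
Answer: Rational(1306, 69) ≈ 18.928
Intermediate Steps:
o = 749 (o = Add(350, 399) = 749)
Function('V')(I, H) = Add(-1, H) (Function('V')(I, H) = Add(-3, Mul(1, Add(2, H))) = Add(-3, Add(2, H)) = Add(-1, H))
Function('y')(f, k) = Mul(-7, f, Add(749, k)) (Function('y')(f, k) = Mul(Add(f, Mul(Add(-7, -1), f)), Add(k, 749)) = Mul(Add(f, Mul(-8, f)), Add(749, k)) = Mul(Mul(-7, f), Add(749, k)) = Mul(-7, f, Add(749, k)))
Mul(Function('y')(4, -96), Pow(Mul(Add(-18, 340), Function('V')(8, -2)), -1)) = Mul(Mul(-7, 4, Add(749, -96)), Pow(Mul(Add(-18, 340), Add(-1, -2)), -1)) = Mul(Mul(-7, 4, 653), Pow(Mul(322, -3), -1)) = Mul(-18284, Pow(-966, -1)) = Mul(-18284, Rational(-1, 966)) = Rational(1306, 69)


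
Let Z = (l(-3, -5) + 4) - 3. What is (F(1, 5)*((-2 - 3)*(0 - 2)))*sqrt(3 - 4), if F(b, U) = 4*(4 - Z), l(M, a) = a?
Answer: 320*I ≈ 320.0*I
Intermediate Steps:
Z = -4 (Z = (-5 + 4) - 3 = -1 - 3 = -4)
F(b, U) = 32 (F(b, U) = 4*(4 - 1*(-4)) = 4*(4 + 4) = 4*8 = 32)
(F(1, 5)*((-2 - 3)*(0 - 2)))*sqrt(3 - 4) = (32*((-2 - 3)*(0 - 2)))*sqrt(3 - 4) = (32*(-5*(-2)))*sqrt(-1) = (32*10)*I = 320*I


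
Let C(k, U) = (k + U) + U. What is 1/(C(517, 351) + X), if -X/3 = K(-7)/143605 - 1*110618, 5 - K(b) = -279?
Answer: 143605/47830947313 ≈ 3.0023e-6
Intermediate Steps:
C(k, U) = k + 2*U (C(k, U) = (U + k) + U = k + 2*U)
K(b) = 284 (K(b) = 5 - 1*(-279) = 5 + 279 = 284)
X = 47655892818/143605 (X = -3*(284/143605 - 1*110618) = -3*(284*(1/143605) - 110618) = -3*(284/143605 - 110618) = -3*(-15885297606/143605) = 47655892818/143605 ≈ 3.3185e+5)
1/(C(517, 351) + X) = 1/((517 + 2*351) + 47655892818/143605) = 1/((517 + 702) + 47655892818/143605) = 1/(1219 + 47655892818/143605) = 1/(47830947313/143605) = 143605/47830947313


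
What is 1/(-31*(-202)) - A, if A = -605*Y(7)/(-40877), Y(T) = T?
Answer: -26478693/255971774 ≈ -0.10344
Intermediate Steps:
A = 4235/40877 (A = -605*7/(-40877) = -4235*(-1/40877) = 4235/40877 ≈ 0.10360)
1/(-31*(-202)) - A = 1/(-31*(-202)) - 1*4235/40877 = 1/6262 - 4235/40877 = -26478693/255971774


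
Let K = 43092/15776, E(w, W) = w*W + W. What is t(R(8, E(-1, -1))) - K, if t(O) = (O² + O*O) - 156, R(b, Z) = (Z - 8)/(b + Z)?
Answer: -618149/3944 ≈ -156.73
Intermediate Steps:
E(w, W) = W + W*w (E(w, W) = W*w + W = W + W*w)
K = 10773/3944 (K = 43092*(1/15776) = 10773/3944 ≈ 2.7315)
R(b, Z) = (-8 + Z)/(Z + b)
t(O) = -156 + 2*O² (t(O) = (O² + O²) - 156 = 2*O² - 156 = -156 + 2*O²)
t(R(8, E(-1, -1))) - K = (-156 + 2*((-8 - (1 - 1))/(-(1 - 1) + 8))²) - 1*10773/3944 = (-156 + 2*((-8 - 1*0)/(-1*0 + 8))²) - 10773/3944 = (-156 + 2*((-8 + 0)/(0 + 8))²) - 10773/3944 = (-156 + 2*(-8/8)²) - 10773/3944 = (-156 + 2*((⅛)*(-8))²) - 10773/3944 = (-156 + 2*(-1)²) - 10773/3944 = (-156 + 2*1) - 10773/3944 = (-156 + 2) - 10773/3944 = -154 - 10773/3944 = -618149/3944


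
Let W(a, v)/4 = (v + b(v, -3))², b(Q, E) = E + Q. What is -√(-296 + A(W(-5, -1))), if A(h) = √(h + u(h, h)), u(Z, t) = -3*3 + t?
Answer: -I*√(296 - √191) ≈ -16.798*I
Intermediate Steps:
W(a, v) = 4*(-3 + 2*v)² (W(a, v) = 4*(v + (-3 + v))² = 4*(-3 + 2*v)²)
u(Z, t) = -9 + t
A(h) = √(-9 + 2*h) (A(h) = √(h + (-9 + h)) = √(-9 + 2*h))
-√(-296 + A(W(-5, -1))) = -√(-296 + √(-9 + 2*(4*(-3 + 2*(-1))²))) = -√(-296 + √(-9 + 2*(4*(-3 - 2)²))) = -√(-296 + √(-9 + 2*(4*(-5)²))) = -√(-296 + √(-9 + 2*(4*25))) = -√(-296 + √(-9 + 2*100)) = -√(-296 + √(-9 + 200)) = -√(-296 + √191)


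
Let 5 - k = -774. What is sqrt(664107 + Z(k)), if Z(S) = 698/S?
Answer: sqrt(403007899729)/779 ≈ 814.93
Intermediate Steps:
k = 779 (k = 5 - 1*(-774) = 5 + 774 = 779)
sqrt(664107 + Z(k)) = sqrt(664107 + 698/779) = sqrt(517340051/779) = sqrt(403007899729)/779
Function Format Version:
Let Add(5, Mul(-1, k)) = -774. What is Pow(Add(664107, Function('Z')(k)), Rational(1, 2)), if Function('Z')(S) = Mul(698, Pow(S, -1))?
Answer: Mul(Rational(1, 779), Pow(403007899729, Rational(1, 2))) ≈ 814.93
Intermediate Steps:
k = 779 (k = Add(5, Mul(-1, -774)) = Add(5, 774) = 779)
Pow(Add(664107, Function('Z')(k)), Rational(1, 2)) = Pow(Add(664107, Mul(698, Pow(779, -1))), Rational(1, 2)) = Pow(Add(664107, Mul(698, Rational(1, 779))), Rational(1, 2)) = Pow(Add(664107, Rational(698, 779)), Rational(1, 2)) = Pow(Rational(517340051, 779), Rational(1, 2)) = Mul(Rational(1, 779), Pow(403007899729, Rational(1, 2)))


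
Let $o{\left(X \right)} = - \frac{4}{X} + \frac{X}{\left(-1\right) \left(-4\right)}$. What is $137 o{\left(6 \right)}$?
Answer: $\frac{685}{6} \approx 114.17$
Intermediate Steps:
$o{\left(X \right)} = - \frac{4}{X} + \frac{X}{4}$
$137 o{\left(6 \right)} = 137 \left(- \frac{4}{6} + \frac{1}{4} \cdot 6\right) = 137 \left(\left(-4\right) \frac{1}{6} + \frac{3}{2}\right) = 137 \left(- \frac{2}{3} + \frac{3}{2}\right) = 137 \cdot \frac{5}{6} = \frac{685}{6}$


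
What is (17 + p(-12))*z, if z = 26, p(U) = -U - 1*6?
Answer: 598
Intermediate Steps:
p(U) = -6 - U (p(U) = -U - 6 = -6 - U)
(17 + p(-12))*z = (17 + (-6 - 1*(-12)))*26 = (17 + (-6 + 12))*26 = (17 + 6)*26 = 23*26 = 598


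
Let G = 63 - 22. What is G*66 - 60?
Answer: 2646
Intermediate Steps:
G = 41
G*66 - 60 = 41*66 - 60 = 2706 - 60 = 2646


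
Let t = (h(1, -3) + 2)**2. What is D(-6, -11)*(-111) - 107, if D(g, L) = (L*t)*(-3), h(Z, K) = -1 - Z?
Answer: -107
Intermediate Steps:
t = 0 (t = ((-1 - 1*1) + 2)**2 = ((-1 - 1) + 2)**2 = (-2 + 2)**2 = 0**2 = 0)
D(g, L) = 0 (D(g, L) = (L*0)*(-3) = 0*(-3) = 0)
D(-6, -11)*(-111) - 107 = 0*(-111) - 107 = 0 - 107 = -107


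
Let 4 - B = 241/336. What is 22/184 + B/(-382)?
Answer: 327599/2952096 ≈ 0.11097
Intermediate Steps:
B = 1103/336 (B = 4 - 241/336 = 1103/336 ≈ 3.2827)
22/184 + B/(-382) = 22/184 + (1103/336)/(-382) = 22*(1/184) + (1103/336)*(-1/382) = 11/92 - 1103/128352 = 327599/2952096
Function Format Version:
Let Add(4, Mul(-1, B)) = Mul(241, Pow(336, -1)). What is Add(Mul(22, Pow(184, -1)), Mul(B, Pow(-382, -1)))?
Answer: Rational(327599, 2952096) ≈ 0.11097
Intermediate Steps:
B = Rational(1103, 336) (B = Add(4, Mul(-1, Mul(241, Pow(336, -1)))) = Add(4, Mul(-1, Mul(241, Rational(1, 336)))) = Add(4, Mul(-1, Rational(241, 336))) = Add(4, Rational(-241, 336)) = Rational(1103, 336) ≈ 3.2827)
Add(Mul(22, Pow(184, -1)), Mul(B, Pow(-382, -1))) = Add(Mul(22, Pow(184, -1)), Mul(Rational(1103, 336), Pow(-382, -1))) = Add(Mul(22, Rational(1, 184)), Mul(Rational(1103, 336), Rational(-1, 382))) = Add(Rational(11, 92), Rational(-1103, 128352)) = Rational(327599, 2952096)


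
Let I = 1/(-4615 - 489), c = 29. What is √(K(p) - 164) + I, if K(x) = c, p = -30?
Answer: -1/5104 + 3*I*√15 ≈ -0.00019592 + 11.619*I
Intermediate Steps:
K(x) = 29
I = -1/5104 (I = 1/(-5104) = -1/5104 ≈ -0.00019592)
√(K(p) - 164) + I = √(29 - 164) - 1/5104 = √(-135) - 1/5104 = 3*I*√15 - 1/5104 = -1/5104 + 3*I*√15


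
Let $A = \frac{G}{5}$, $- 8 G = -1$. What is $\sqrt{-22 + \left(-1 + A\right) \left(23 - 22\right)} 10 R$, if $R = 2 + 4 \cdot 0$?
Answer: $i \sqrt{9190} \approx 95.865 i$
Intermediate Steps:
$G = \frac{1}{8}$ ($G = \left(- \frac{1}{8}\right) \left(-1\right) = \frac{1}{8} \approx 0.125$)
$A = \frac{1}{40}$ ($A = \frac{1}{8 \cdot 5} = \frac{1}{8} \cdot \frac{1}{5} = \frac{1}{40} \approx 0.025$)
$R = 2$ ($R = 2 + 0 = 2$)
$\sqrt{-22 + \left(-1 + A\right) \left(23 - 22\right)} 10 R = \sqrt{-22 + \left(-1 + \frac{1}{40}\right) \left(23 - 22\right)} 10 \cdot 2 = \sqrt{-22 - \frac{39}{40}} \cdot 10 \cdot 2 = \sqrt{- \frac{919}{40}} \cdot 10 \cdot 2 = \frac{i \sqrt{9190}}{20} \cdot 10 \cdot 2 = \frac{i \sqrt{9190}}{2} \cdot 2 = i \sqrt{9190}$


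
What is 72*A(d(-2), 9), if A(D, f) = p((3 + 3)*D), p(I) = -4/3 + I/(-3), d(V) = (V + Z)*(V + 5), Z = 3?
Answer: -528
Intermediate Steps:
d(V) = (3 + V)*(5 + V) (d(V) = (V + 3)*(V + 5) = (3 + V)*(5 + V))
p(I) = -4/3 - I/3 (p(I) = -4*1/3 + I*(-1/3) = -4/3 - I/3)
A(D, f) = -4/3 - 2*D (A(D, f) = -4/3 - (3 + 3)*D/3 = -4/3 - 2*D)
72*A(d(-2), 9) = 72*(-4/3 - 2*(15 + (-2)**2 + 8*(-2))) = 72*(-4/3 - 2*(15 + 4 - 16)) = 72*(-4/3 - 2*3) = 72*(-4/3 - 6) = 72*(-22/3) = -528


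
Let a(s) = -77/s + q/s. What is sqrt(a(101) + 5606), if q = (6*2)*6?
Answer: sqrt(57186301)/101 ≈ 74.873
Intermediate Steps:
q = 72 (q = 12*6 = 72)
a(s) = -5/s (a(s) = -77/s + 72/s = -5/s)
sqrt(a(101) + 5606) = sqrt(-5/101 + 5606) = sqrt(566201/101) = sqrt(57186301)/101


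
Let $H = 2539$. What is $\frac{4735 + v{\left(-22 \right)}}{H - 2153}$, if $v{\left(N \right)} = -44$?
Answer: $\frac{4691}{386} \approx 12.153$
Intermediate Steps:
$\frac{4735 + v{\left(-22 \right)}}{H - 2153} = \frac{4735 - 44}{2539 - 2153} = \frac{4691}{386}$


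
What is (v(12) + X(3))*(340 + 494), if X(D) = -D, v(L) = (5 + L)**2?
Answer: 238524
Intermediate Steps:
(v(12) + X(3))*(340 + 494) = ((5 + 12)**2 - 1*3)*(340 + 494) = (17**2 - 3)*834 = (289 - 3)*834 = 286*834 = 238524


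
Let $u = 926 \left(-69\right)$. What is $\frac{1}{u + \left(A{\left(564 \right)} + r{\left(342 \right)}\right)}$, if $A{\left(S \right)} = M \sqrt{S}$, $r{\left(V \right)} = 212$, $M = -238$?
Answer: $- \frac{1873}{118336762} + \frac{7 \sqrt{141}}{59168381} \approx -1.4423 \cdot 10^{-5}$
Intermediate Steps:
$u = -63894$
$A{\left(S \right)} = - 238 \sqrt{S}$
$\frac{1}{u + \left(A{\left(564 \right)} + r{\left(342 \right)}\right)} = \frac{1}{-63894 + \left(- 238 \sqrt{564} + 212\right)} = \frac{1}{-63894 + \left(- 238 \cdot 2 \sqrt{141} + 212\right)} = \frac{1}{-63894 + \left(- 476 \sqrt{141} + 212\right)} = \frac{1}{-63894 + \left(212 - 476 \sqrt{141}\right)} = \frac{1}{-63682 - 476 \sqrt{141}}$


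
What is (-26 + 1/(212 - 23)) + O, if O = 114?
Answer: 16633/189 ≈ 88.005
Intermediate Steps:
(-26 + 1/(212 - 23)) + O = (-26 + 1/(212 - 23)) + 114 = (-26 + 1/189) + 114 = -4913/189 + 114 = 16633/189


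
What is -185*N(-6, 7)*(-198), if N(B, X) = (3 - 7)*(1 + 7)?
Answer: -1172160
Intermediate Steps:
N(B, X) = -32 (N(B, X) = -4*8 = -32)
-185*N(-6, 7)*(-198) = -185*(-32)*(-198) = 5920*(-198) = -1172160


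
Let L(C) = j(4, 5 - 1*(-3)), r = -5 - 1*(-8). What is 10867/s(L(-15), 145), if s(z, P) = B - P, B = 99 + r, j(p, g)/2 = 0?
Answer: -10867/43 ≈ -252.72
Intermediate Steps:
r = 3 (r = -5 + 8 = 3)
j(p, g) = 0 (j(p, g) = 2*0 = 0)
L(C) = 0
B = 102 (B = 99 + 3 = 102)
s(z, P) = 102 - P
10867/s(L(-15), 145) = 10867/(102 - 1*145) = 10867/(102 - 145) = 10867/(-43) = 10867*(-1/43) = -10867/43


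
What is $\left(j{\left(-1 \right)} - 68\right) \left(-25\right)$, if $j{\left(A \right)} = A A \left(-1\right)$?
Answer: $1725$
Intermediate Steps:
$j{\left(A \right)} = - A^{2}$ ($j{\left(A \right)} = A^{2} \left(-1\right) = - A^{2}$)
$\left(j{\left(-1 \right)} - 68\right) \left(-25\right) = \left(- \left(-1\right)^{2} - 68\right) \left(-25\right) = \left(\left(-1\right) 1 - 68\right) \left(-25\right) = \left(-1 - 68\right) \left(-25\right) = \left(-69\right) \left(-25\right) = 1725$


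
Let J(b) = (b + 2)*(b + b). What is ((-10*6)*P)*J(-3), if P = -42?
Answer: 15120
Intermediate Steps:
J(b) = 2*b*(2 + b) (J(b) = (2 + b)*(2*b) = 2*b*(2 + b))
((-10*6)*P)*J(-3) = (-10*6*(-42))*(2*(-3)*(2 - 3)) = (-2*30*(-42))*(2*(-3)*(-1)) = -60*(-42)*6 = 2520*6 = 15120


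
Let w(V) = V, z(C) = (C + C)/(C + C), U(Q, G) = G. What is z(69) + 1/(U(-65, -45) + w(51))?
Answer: 7/6 ≈ 1.1667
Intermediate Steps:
z(C) = 1 (z(C) = (2*C)/((2*C)) = (2*C)*(1/(2*C)) = 1)
z(69) + 1/(U(-65, -45) + w(51)) = 1 + 1/(-45 + 51) = 1 + 1/6 = 1 + ⅙ = 7/6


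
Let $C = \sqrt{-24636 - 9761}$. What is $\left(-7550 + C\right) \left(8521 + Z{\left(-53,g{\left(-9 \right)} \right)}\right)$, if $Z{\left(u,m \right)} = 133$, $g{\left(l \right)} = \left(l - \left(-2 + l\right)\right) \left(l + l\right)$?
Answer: $-65337700 + 8654 i \sqrt{34397} \approx -6.5338 \cdot 10^{7} + 1.605 \cdot 10^{6} i$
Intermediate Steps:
$g{\left(l \right)} = 4 l$ ($g{\left(l \right)} = 2 \cdot 2 l = 4 l$)
$C = i \sqrt{34397}$ ($C = \sqrt{-34397} = i \sqrt{34397} \approx 185.46 i$)
$\left(-7550 + C\right) \left(8521 + Z{\left(-53,g{\left(-9 \right)} \right)}\right) = \left(-7550 + i \sqrt{34397}\right) \left(8521 + 133\right) = \left(-7550 + i \sqrt{34397}\right) 8654 = -65337700 + 8654 i \sqrt{34397}$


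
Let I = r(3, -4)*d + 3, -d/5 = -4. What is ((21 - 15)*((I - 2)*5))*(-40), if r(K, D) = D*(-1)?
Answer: -97200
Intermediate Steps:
d = 20 (d = -5*(-4) = 20)
r(K, D) = -D
I = 83 (I = -1*(-4)*20 + 3 = 4*20 + 3 = 80 + 3 = 83)
((21 - 15)*((I - 2)*5))*(-40) = ((21 - 15)*((83 - 2)*5))*(-40) = (6*(81*5))*(-40) = (6*405)*(-40) = 2430*(-40) = -97200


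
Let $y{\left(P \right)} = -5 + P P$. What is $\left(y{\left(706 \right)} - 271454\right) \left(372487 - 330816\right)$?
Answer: $9458358567$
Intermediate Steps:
$y{\left(P \right)} = -5 + P^{2}$
$\left(y{\left(706 \right)} - 271454\right) \left(372487 - 330816\right) = \left(\left(-5 + 706^{2}\right) - 271454\right) \left(372487 - 330816\right) = \left(\left(-5 + 498436\right) - 271454\right) 41671 = \left(498431 - 271454\right) 41671 = 226977 \cdot 41671 = 9458358567$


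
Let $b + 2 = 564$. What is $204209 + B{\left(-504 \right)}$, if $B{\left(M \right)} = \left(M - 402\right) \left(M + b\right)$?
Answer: $151661$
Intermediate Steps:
$b = 562$ ($b = -2 + 564 = 562$)
$B{\left(M \right)} = \left(-402 + M\right) \left(562 + M\right)$ ($B{\left(M \right)} = \left(M - 402\right) \left(M + 562\right) = \left(-402 + M\right) \left(562 + M\right)$)
$204209 + B{\left(-504 \right)} = 204209 + \left(-225924 + \left(-504\right)^{2} + 160 \left(-504\right)\right) = 204209 - 52548 = 151661$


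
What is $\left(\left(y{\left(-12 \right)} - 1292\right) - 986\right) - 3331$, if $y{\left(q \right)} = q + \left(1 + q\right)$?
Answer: $-5632$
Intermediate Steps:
$y{\left(q \right)} = 1 + 2 q$
$\left(\left(y{\left(-12 \right)} - 1292\right) - 986\right) - 3331 = \left(\left(\left(1 + 2 \left(-12\right)\right) - 1292\right) - 986\right) - 3331 = \left(\left(\left(1 - 24\right) - 1292\right) - 986\right) - 3331 = \left(\left(-23 - 1292\right) - 986\right) - 3331 = \left(-1315 - 986\right) - 3331 = -2301 - 3331 = -5632$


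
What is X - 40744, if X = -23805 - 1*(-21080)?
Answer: -43469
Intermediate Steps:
X = -2725 (X = -23805 + 21080 = -2725)
X - 40744 = -2725 - 40744 = -43469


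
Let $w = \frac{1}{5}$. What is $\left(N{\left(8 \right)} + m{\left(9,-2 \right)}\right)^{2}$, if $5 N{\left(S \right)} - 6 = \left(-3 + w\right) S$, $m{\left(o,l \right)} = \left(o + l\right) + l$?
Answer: $\frac{1849}{625} \approx 2.9584$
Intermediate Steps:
$m{\left(o,l \right)} = o + 2 l$ ($m{\left(o,l \right)} = \left(l + o\right) + l = o + 2 l$)
$w = \frac{1}{5} \approx 0.2$
$N{\left(S \right)} = \frac{6}{5} - \frac{14 S}{25}$ ($N{\left(S \right)} = \frac{6}{5} + \frac{\left(-3 + \frac{1}{5}\right) S}{5} = \frac{6}{5} + \frac{\left(- \frac{14}{5}\right) S}{5} = \frac{6}{5} - \frac{14 S}{25}$)
$\left(N{\left(8 \right)} + m{\left(9,-2 \right)}\right)^{2} = \left(\left(\frac{6}{5} - \frac{112}{25}\right) + \left(9 + 2 \left(-2\right)\right)\right)^{2} = \left(\left(\frac{6}{5} - \frac{112}{25}\right) + \left(9 - 4\right)\right)^{2} = \left(- \frac{82}{25} + 5\right)^{2} = \left(\frac{43}{25}\right)^{2} = \frac{1849}{625}$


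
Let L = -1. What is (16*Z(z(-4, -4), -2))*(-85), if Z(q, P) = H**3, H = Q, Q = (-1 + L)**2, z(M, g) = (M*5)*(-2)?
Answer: -87040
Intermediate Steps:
z(M, g) = -10*M (z(M, g) = (5*M)*(-2) = -10*M)
Q = 4 (Q = (-1 - 1)**2 = (-2)**2 = 4)
H = 4
Z(q, P) = 64 (Z(q, P) = 4**3 = 64)
(16*Z(z(-4, -4), -2))*(-85) = (16*64)*(-85) = 1024*(-85) = -87040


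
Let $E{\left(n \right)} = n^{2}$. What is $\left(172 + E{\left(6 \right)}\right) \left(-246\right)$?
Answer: $-51168$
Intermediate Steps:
$\left(172 + E{\left(6 \right)}\right) \left(-246\right) = \left(172 + 6^{2}\right) \left(-246\right) = \left(172 + 36\right) \left(-246\right) = 208 \left(-246\right) = -51168$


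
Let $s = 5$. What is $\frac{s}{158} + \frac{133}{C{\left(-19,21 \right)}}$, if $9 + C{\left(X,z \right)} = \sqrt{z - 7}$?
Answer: $- \frac{188791}{10586} - \frac{133 \sqrt{14}}{67} \approx -25.262$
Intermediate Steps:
$C{\left(X,z \right)} = -9 + \sqrt{-7 + z}$ ($C{\left(X,z \right)} = -9 + \sqrt{z - 7} = -9 + \sqrt{-7 + z}$)
$\frac{s}{158} + \frac{133}{C{\left(-19,21 \right)}} = \frac{5}{158} + \frac{133}{-9 + \sqrt{-7 + 21}} = 5 \cdot \frac{1}{158} + \frac{133}{-9 + \sqrt{14}} = \frac{5}{158} + \frac{133}{-9 + \sqrt{14}}$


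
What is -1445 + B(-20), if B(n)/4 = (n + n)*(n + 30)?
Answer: -3045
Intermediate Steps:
B(n) = 8*n*(30 + n) (B(n) = 4*((n + n)*(n + 30)) = 4*((2*n)*(30 + n)) = 4*(2*n*(30 + n)) = 8*n*(30 + n))
-1445 + B(-20) = -1445 + 8*(-20)*(30 - 20) = -1445 + 8*(-20)*10 = -1445 - 1600 = -3045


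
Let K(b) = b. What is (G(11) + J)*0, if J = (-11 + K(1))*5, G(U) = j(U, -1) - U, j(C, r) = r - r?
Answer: 0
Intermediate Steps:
j(C, r) = 0
G(U) = -U (G(U) = 0 - U = -U)
J = -50 (J = (-11 + 1)*5 = -10*5 = -50)
(G(11) + J)*0 = (-1*11 - 50)*0 = (-11 - 50)*0 = -61*0 = 0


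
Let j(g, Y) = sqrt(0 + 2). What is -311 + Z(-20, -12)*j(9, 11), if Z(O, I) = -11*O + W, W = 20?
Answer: -311 + 240*sqrt(2) ≈ 28.411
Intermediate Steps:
Z(O, I) = 20 - 11*O (Z(O, I) = -11*O + 20 = 20 - 11*O)
j(g, Y) = sqrt(2)
-311 + Z(-20, -12)*j(9, 11) = -311 + (20 - 11*(-20))*sqrt(2) = -311 + (20 + 220)*sqrt(2) = -311 + 240*sqrt(2)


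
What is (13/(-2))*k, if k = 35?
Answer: -455/2 ≈ -227.50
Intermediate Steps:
(13/(-2))*k = (13/(-2))*35 = -½*13*35 = -13/2*35 = -455/2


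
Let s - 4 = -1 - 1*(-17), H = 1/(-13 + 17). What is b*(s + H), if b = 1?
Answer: 81/4 ≈ 20.250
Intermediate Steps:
H = ¼ (H = 1/4 = ¼ ≈ 0.25000)
s = 20 (s = 4 + (-1 - 1*(-17)) = 4 + (-1 + 17) = 4 + 16 = 20)
b*(s + H) = 1*(20 + ¼) = 1*(81/4) = 81/4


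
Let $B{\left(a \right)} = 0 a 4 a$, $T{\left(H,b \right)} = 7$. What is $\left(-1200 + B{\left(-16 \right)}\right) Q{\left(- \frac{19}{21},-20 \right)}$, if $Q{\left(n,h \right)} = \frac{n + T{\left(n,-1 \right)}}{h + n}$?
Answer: $\frac{153600}{439} \approx 349.89$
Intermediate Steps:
$Q{\left(n,h \right)} = \frac{7 + n}{h + n}$ ($Q{\left(n,h \right)} = \frac{n + 7}{h + n} = \frac{7 + n}{h + n}$)
$B{\left(a \right)} = 0$ ($B{\left(a \right)} = 0 \cdot 4 a = 0$)
$\left(-1200 + B{\left(-16 \right)}\right) Q{\left(- \frac{19}{21},-20 \right)} = \left(-1200 + 0\right) \frac{7 - \frac{19}{21}}{-20 - \frac{19}{21}} = - 1200 \frac{7 - \frac{19}{21}}{-20 - \frac{19}{21}} = - 1200 \frac{1}{- \frac{439}{21}} \cdot \frac{128}{21} = - 1200 \left(\left(- \frac{21}{439}\right) \frac{128}{21}\right) = \left(-1200\right) \left(- \frac{128}{439}\right) = \frac{153600}{439}$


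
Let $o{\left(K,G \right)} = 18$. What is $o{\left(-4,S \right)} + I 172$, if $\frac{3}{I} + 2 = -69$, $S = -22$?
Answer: $\frac{762}{71} \approx 10.732$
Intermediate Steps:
$I = - \frac{3}{71}$ ($I = \frac{3}{-2 - 69} = \frac{3}{-71} = 3 \left(- \frac{1}{71}\right) = - \frac{3}{71} \approx -0.042253$)
$o{\left(-4,S \right)} + I 172 = 18 - \frac{516}{71} = \frac{762}{71}$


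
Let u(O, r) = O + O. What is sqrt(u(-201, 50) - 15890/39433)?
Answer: 2*I*sqrt(156430277237)/39433 ≈ 20.06*I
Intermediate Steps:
u(O, r) = 2*O
sqrt(u(-201, 50) - 15890/39433) = sqrt(2*(-201) - 15890/39433) = sqrt(-402 - 15890*1/39433) = sqrt(-402 - 15890/39433) = sqrt(-15867956/39433) = 2*I*sqrt(156430277237)/39433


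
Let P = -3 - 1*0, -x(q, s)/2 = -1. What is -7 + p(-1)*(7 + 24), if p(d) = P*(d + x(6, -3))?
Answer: -100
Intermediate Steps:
x(q, s) = 2 (x(q, s) = -2*(-1) = 2)
P = -3 (P = -3 + 0 = -3)
p(d) = -6 - 3*d (p(d) = -3*(d + 2) = -3*(2 + d) = -6 - 3*d)
-7 + p(-1)*(7 + 24) = -7 + (-6 - 3*(-1))*(7 + 24) = -7 + (-6 + 3)*31 = -7 - 3*31 = -7 - 93 = -100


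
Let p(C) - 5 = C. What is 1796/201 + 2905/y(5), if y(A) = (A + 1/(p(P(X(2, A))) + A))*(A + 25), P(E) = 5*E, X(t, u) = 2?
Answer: 190222/6767 ≈ 28.110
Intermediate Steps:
p(C) = 5 + C
y(A) = (25 + A)*(A + 1/(15 + A)) (y(A) = (A + 1/((5 + 5*2) + A))*(A + 25) = (A + 1/((5 + 10) + A))*(25 + A) = (A + 1/(15 + A))*(25 + A) = (25 + A)*(A + 1/(15 + A)))
1796/201 + 2905/y(5) = 1796/201 + 2905/(((25 + 5**3 + 40*5**2 + 376*5)/(15 + 5))) = 1796*(1/201) + 2905/(((25 + 125 + 40*25 + 1880)/20)) = 1796/201 + 2905/(((25 + 125 + 1000 + 1880)/20)) = 1796/201 + 2905/(((1/20)*3030)) = 1796/201 + 2905/(303/2) = 1796/201 + 2905*(2/303) = 1796/201 + 5810/303 = 190222/6767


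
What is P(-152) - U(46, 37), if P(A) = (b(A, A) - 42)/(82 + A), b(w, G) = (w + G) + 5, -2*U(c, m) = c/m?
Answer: 14227/2590 ≈ 5.4930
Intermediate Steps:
U(c, m) = -c/(2*m)
b(w, G) = 5 + G + w (b(w, G) = (G + w) + 5 = 5 + G + w)
P(A) = (-37 + 2*A)/(82 + A) (P(A) = ((5 + A + A) - 42)/(82 + A) = ((5 + 2*A) - 42)/(82 + A) = (-37 + 2*A)/(82 + A))
P(-152) - U(46, 37) = (-37 + 2*(-152))/(82 - 152) - (-1)*46/(2*37) = (-37 - 304)/(-70) - (-1)*46/(2*37) = -1/70*(-341) - 1*(-23/37) = 341/70 + 23/37 = 14227/2590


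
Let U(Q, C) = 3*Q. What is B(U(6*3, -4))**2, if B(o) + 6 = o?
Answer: 2304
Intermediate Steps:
B(o) = -6 + o
B(U(6*3, -4))**2 = (-6 + 3*(6*3))**2 = (-6 + 3*18)**2 = (-6 + 54)**2 = 48**2 = 2304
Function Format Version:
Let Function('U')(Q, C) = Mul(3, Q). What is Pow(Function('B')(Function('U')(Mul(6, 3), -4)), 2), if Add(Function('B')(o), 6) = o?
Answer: 2304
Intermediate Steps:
Function('B')(o) = Add(-6, o)
Pow(Function('B')(Function('U')(Mul(6, 3), -4)), 2) = Pow(Add(-6, Mul(3, Mul(6, 3))), 2) = Pow(Add(-6, Mul(3, 18)), 2) = Pow(Add(-6, 54), 2) = Pow(48, 2) = 2304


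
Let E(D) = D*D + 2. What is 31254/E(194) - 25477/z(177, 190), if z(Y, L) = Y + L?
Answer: -157905518/2302191 ≈ -68.589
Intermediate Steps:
z(Y, L) = L + Y
E(D) = 2 + D² (E(D) = D² + 2 = 2 + D²)
31254/E(194) - 25477/z(177, 190) = 31254/(2 + 194²) - 25477/(190 + 177) = 31254/(2 + 37636) - 25477/367 = 31254/37638 - 25477*1/367 = 31254*(1/37638) - 25477/367 = 5209/6273 - 25477/367 = -157905518/2302191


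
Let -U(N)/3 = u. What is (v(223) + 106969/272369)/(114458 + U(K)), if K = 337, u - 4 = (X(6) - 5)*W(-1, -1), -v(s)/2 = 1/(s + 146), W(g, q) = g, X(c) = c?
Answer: 38926823/11502600722289 ≈ 3.3842e-6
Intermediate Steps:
v(s) = -2/(146 + s) (v(s) = -2/(s + 146) = -2/(146 + s))
u = 3 (u = 4 + (6 - 5)*(-1) = 4 + 1*(-1) = 4 - 1 = 3)
U(N) = -9 (U(N) = -3*3 = -9)
(v(223) + 106969/272369)/(114458 + U(K)) = (-2/(146 + 223) + 106969/272369)/(114458 - 9) = (-2/369 + 106969*(1/272369))/114449 = (-2*1/369 + 106969/272369)*(1/114449) = (-2/369 + 106969/272369)*(1/114449) = (38926823/100504161)*(1/114449) = 38926823/11502600722289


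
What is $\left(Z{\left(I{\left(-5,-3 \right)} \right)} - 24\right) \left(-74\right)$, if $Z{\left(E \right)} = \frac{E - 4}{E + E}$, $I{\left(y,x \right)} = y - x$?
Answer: $1665$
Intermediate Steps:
$Z{\left(E \right)} = \frac{-4 + E}{2 E}$
$\left(Z{\left(I{\left(-5,-3 \right)} \right)} - 24\right) \left(-74\right) = \left(\frac{-4 - 2}{2 \left(-5 - -3\right)} - 24\right) \left(-74\right) = \left(\frac{-4 + \left(-5 + 3\right)}{2 \left(-5 + 3\right)} - 24\right) \left(-74\right) = \left(\frac{-4 - 2}{2 \left(-2\right)} - 24\right) \left(-74\right) = \left(\frac{1}{2} \left(- \frac{1}{2}\right) \left(-6\right) - 24\right) \left(-74\right) = \left(\frac{3}{2} - 24\right) \left(-74\right) = \left(- \frac{45}{2}\right) \left(-74\right) = 1665$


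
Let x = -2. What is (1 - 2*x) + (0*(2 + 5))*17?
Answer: 5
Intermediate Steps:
(1 - 2*x) + (0*(2 + 5))*17 = (1 - 2*(-2)) + (0*(2 + 5))*17 = (1 + 4) + (0*7)*17 = 5 + 0*17 = 5 + 0 = 5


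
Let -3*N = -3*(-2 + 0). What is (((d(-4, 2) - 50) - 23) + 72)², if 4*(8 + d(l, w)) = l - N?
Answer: 361/4 ≈ 90.250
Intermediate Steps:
N = -2 (N = -(-1)*(-2 + 0) = -(-1)*(-2) = -⅓*6 = -2)
d(l, w) = -15/2 + l/4 (d(l, w) = -8 + (l - 1*(-2))/4 = -8 + (l + 2)/4 = -8 + (2 + l)/4 = -8 + (½ + l/4) = -15/2 + l/4)
(((d(-4, 2) - 50) - 23) + 72)² = ((((-15/2 + (¼)*(-4)) - 50) - 23) + 72)² = ((((-15/2 - 1) - 50) - 23) + 72)² = (((-17/2 - 50) - 23) + 72)² = ((-117/2 - 23) + 72)² = (-163/2 + 72)² = (-19/2)² = 361/4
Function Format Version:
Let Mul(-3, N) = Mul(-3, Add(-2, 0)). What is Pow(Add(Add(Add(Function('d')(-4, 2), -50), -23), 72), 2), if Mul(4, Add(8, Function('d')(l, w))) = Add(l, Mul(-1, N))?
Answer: Rational(361, 4) ≈ 90.250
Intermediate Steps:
N = -2 (N = Mul(Rational(-1, 3), Mul(-3, Add(-2, 0))) = Mul(Rational(-1, 3), Mul(-3, -2)) = Mul(Rational(-1, 3), 6) = -2)
Function('d')(l, w) = Add(Rational(-15, 2), Mul(Rational(1, 4), l)) (Function('d')(l, w) = Add(-8, Mul(Rational(1, 4), Add(l, Mul(-1, -2)))) = Add(-8, Mul(Rational(1, 4), Add(l, 2))) = Add(-8, Mul(Rational(1, 4), Add(2, l))) = Add(-8, Add(Rational(1, 2), Mul(Rational(1, 4), l))) = Add(Rational(-15, 2), Mul(Rational(1, 4), l)))
Pow(Add(Add(Add(Function('d')(-4, 2), -50), -23), 72), 2) = Pow(Add(Add(Add(Add(Rational(-15, 2), Mul(Rational(1, 4), -4)), -50), -23), 72), 2) = Pow(Add(Add(Add(Add(Rational(-15, 2), -1), -50), -23), 72), 2) = Pow(Add(Add(Add(Rational(-17, 2), -50), -23), 72), 2) = Pow(Add(Add(Rational(-117, 2), -23), 72), 2) = Pow(Add(Rational(-163, 2), 72), 2) = Pow(Rational(-19, 2), 2) = Rational(361, 4)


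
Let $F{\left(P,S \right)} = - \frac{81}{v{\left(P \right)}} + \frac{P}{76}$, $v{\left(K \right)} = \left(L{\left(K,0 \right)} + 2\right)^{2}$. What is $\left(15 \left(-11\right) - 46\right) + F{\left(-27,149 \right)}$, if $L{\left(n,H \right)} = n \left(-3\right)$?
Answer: $- \frac{110664163}{523564} \approx -211.37$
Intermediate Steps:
$L{\left(n,H \right)} = - 3 n$
$v{\left(K \right)} = \left(2 - 3 K\right)^{2}$ ($v{\left(K \right)} = \left(- 3 K + 2\right)^{2} = \left(2 - 3 K\right)^{2}$)
$F{\left(P,S \right)} = - \frac{81}{\left(-2 + 3 P\right)^{2}} + \frac{P}{76}$
$\left(15 \left(-11\right) - 46\right) + F{\left(-27,149 \right)} = \left(15 \left(-11\right) - 46\right) - \left(\frac{27}{76} + \frac{81}{\left(-2 + 3 \left(-27\right)\right)^{2}}\right) = \left(-165 - 46\right) - \left(\frac{27}{76} + \frac{81}{\left(-2 - 81\right)^{2}}\right) = -211 - \left(\frac{27}{76} + \frac{81}{6889}\right) = -211 - \frac{192159}{523564} = - \frac{110664163}{523564}$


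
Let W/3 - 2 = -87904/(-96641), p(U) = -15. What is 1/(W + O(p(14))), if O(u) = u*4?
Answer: -96641/4954902 ≈ -0.019504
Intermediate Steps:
O(u) = 4*u
W = 843558/96641 (W = 6 + 3*(-87904/(-96641)) = 6 + 3*(-87904*(-1/96641)) = 6 + 3*(87904/96641) = 6 + 263712/96641 = 843558/96641 ≈ 8.7288)
1/(W + O(p(14))) = 1/(843558/96641 + 4*(-15)) = 1/(843558/96641 - 60) = 1/(-4954902/96641) = -96641/4954902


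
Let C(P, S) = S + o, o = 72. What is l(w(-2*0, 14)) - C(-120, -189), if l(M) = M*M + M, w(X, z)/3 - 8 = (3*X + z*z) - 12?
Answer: 332469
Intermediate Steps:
C(P, S) = 72 + S (C(P, S) = S + 72 = 72 + S)
w(X, z) = -12 + 3*z² + 9*X (w(X, z) = 24 + 3*((3*X + z*z) - 12) = 24 + 3*((3*X + z²) - 12) = 24 + 3*((z² + 3*X) - 12) = 24 + 3*(-12 + z² + 3*X) = 24 + (-36 + 3*z² + 9*X) = -12 + 3*z² + 9*X)
l(M) = M + M² (l(M) = M² + M = M + M²)
l(w(-2*0, 14)) - C(-120, -189) = (-12 + 3*14² + 9*(-2*0))*(1 + (-12 + 3*14² + 9*(-2*0))) - (72 - 189) = (-12 + 3*196 + 9*0)*(1 + (-12 + 3*196 + 9*0)) - 1*(-117) = (-12 + 588 + 0)*(1 + (-12 + 588 + 0)) + 117 = 576*(1 + 576) + 117 = 576*577 + 117 = 332352 + 117 = 332469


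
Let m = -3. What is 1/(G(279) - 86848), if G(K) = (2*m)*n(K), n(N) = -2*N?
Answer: -1/83500 ≈ -1.1976e-5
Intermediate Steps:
G(K) = 12*K (G(K) = (2*(-3))*(-2*K) = -(-12)*K = 12*K)
1/(G(279) - 86848) = 1/(12*279 - 86848) = 1/(3348 - 86848) = 1/(-83500) = -1/83500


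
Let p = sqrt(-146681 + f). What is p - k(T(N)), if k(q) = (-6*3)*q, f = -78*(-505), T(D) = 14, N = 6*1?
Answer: 252 + I*sqrt(107291) ≈ 252.0 + 327.55*I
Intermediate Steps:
N = 6
f = 39390
k(q) = -18*q
p = I*sqrt(107291) (p = sqrt(-146681 + 39390) = sqrt(-107291) = I*sqrt(107291) ≈ 327.55*I)
p - k(T(N)) = I*sqrt(107291) - (-18)*14 = I*sqrt(107291) - 1*(-252) = I*sqrt(107291) + 252 = 252 + I*sqrt(107291)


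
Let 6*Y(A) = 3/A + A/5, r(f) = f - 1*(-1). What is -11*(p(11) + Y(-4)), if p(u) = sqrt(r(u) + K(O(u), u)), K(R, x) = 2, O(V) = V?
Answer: 341/120 - 11*sqrt(14) ≈ -38.317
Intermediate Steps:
r(f) = 1 + f (r(f) = f + 1 = 1 + f)
p(u) = sqrt(3 + u) (p(u) = sqrt((1 + u) + 2) = sqrt(3 + u))
Y(A) = 1/(2*A) + A/30 (Y(A) = (3/A + A/5)/6 = 1/(2*A) + A/30)
-11*(p(11) + Y(-4)) = -11*(sqrt(3 + 11) + (1/30)*(15 + (-4)**2)/(-4)) = -11*(sqrt(14) + (1/30)*(-1/4)*(15 + 16)) = -11*(sqrt(14) + (1/30)*(-1/4)*31) = -11*(sqrt(14) - 31/120) = -11*(-31/120 + sqrt(14)) = 341/120 - 11*sqrt(14)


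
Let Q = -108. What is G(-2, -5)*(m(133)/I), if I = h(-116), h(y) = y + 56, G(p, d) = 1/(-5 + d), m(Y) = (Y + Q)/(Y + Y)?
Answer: 1/6384 ≈ 0.00015664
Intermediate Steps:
m(Y) = (-108 + Y)/(2*Y) (m(Y) = (Y - 108)/(Y + Y) = (-108 + Y)/((2*Y)) = (-108 + Y)*(1/(2*Y)) = (-108 + Y)/(2*Y))
h(y) = 56 + y
I = -60 (I = 56 - 116 = -60)
G(-2, -5)*(m(133)/I) = (((½)*(-108 + 133)/133)/(-60))/(-5 - 5) = (((½)*(1/133)*25)*(-1/60))/(-10) = -5*(-1)/(532*60) = -⅒*(-5/3192) = 1/6384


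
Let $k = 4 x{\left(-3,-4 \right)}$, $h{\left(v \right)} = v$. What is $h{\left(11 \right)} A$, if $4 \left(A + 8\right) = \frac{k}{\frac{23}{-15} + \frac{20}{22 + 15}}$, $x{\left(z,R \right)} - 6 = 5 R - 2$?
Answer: $\frac{49192}{551} \approx 89.278$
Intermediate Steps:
$x{\left(z,R \right)} = 4 + 5 R$ ($x{\left(z,R \right)} = 6 + \left(5 R - 2\right) = 6 + \left(-2 + 5 R\right) = 4 + 5 R$)
$k = -64$ ($k = 4 \left(4 + 5 \left(-4\right)\right) = 4 \left(4 - 20\right) = 4 \left(-16\right) = -64$)
$A = \frac{4472}{551}$ ($A = -8 + \frac{\left(-64\right) \frac{1}{\frac{23}{-15} + \frac{20}{22 + 15}}}{4} = -8 + \frac{\left(-64\right) \frac{1}{23 \left(- \frac{1}{15}\right) + \frac{20}{37}}}{4} = -8 + \frac{\left(-64\right) \frac{1}{- \frac{23}{15} + 20 \cdot \frac{1}{37}}}{4} = -8 + \frac{\left(-64\right) \frac{1}{- \frac{23}{15} + \frac{20}{37}}}{4} = -8 + \frac{\left(-64\right) \frac{1}{- \frac{551}{555}}}{4} = -8 + \frac{\left(-64\right) \left(- \frac{555}{551}\right)}{4} = -8 + \frac{1}{4} \cdot \frac{35520}{551} = -8 + \frac{8880}{551} = \frac{4472}{551} \approx 8.1161$)
$h{\left(11 \right)} A = 11 \cdot \frac{4472}{551} = \frac{49192}{551}$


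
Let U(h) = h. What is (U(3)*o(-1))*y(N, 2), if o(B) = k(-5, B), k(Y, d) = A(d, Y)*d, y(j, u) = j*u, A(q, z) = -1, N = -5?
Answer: -30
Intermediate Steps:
k(Y, d) = -d
o(B) = -B
(U(3)*o(-1))*y(N, 2) = (3*(-1*(-1)))*(-5*2) = (3*1)*(-10) = 3*(-10) = -30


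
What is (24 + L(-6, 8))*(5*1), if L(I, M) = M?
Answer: 160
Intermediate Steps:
(24 + L(-6, 8))*(5*1) = (24 + 8)*(5*1) = 32*5 = 160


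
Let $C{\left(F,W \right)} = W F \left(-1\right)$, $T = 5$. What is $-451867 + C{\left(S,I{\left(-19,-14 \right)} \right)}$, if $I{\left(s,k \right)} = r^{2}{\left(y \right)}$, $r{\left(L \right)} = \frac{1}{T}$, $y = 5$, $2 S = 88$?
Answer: $- \frac{11296719}{25} \approx -4.5187 \cdot 10^{5}$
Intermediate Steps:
$S = 44$ ($S = \frac{1}{2} \cdot 88 = 44$)
$r{\left(L \right)} = \frac{1}{5}$
$I{\left(s,k \right)} = \frac{1}{25}$ ($I{\left(s,k \right)} = \left(\frac{1}{5}\right)^{2} = \frac{1}{25}$)
$C{\left(F,W \right)} = - F W$ ($C{\left(F,W \right)} = F W \left(-1\right) = - F W$)
$-451867 + C{\left(S,I{\left(-19,-14 \right)} \right)} = -451867 - 44 \cdot \frac{1}{25} = -451867 - \frac{44}{25} = - \frac{11296719}{25}$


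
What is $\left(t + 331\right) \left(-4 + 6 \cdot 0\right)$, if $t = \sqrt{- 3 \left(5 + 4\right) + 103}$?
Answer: $-1324 - 8 \sqrt{19} \approx -1358.9$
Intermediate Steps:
$t = 2 \sqrt{19}$ ($t = \sqrt{\left(-3\right) 9 + 103} = \sqrt{-27 + 103} = \sqrt{76} = 2 \sqrt{19} \approx 8.7178$)
$\left(t + 331\right) \left(-4 + 6 \cdot 0\right) = \left(2 \sqrt{19} + 331\right) \left(-4 + 6 \cdot 0\right) = \left(331 + 2 \sqrt{19}\right) \left(-4 + 0\right) = \left(331 + 2 \sqrt{19}\right) \left(-4\right) = -1324 - 8 \sqrt{19}$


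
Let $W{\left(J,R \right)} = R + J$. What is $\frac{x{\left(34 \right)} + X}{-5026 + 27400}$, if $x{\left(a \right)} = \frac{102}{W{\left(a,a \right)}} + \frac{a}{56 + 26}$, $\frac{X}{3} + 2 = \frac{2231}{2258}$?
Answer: $- \frac{51901}{1035670086} \approx -5.0113 \cdot 10^{-5}$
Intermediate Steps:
$X = - \frac{6855}{2258}$ ($X = -6 + 3 \cdot \frac{2231}{2258} = -6 + \frac{6693}{2258} = - \frac{6855}{2258} \approx -3.0359$)
$W{\left(J,R \right)} = J + R$
$x{\left(a \right)} = \frac{51}{a} + \frac{a}{82}$ ($x{\left(a \right)} = \frac{102}{a + a} + \frac{a}{56 + 26} = \frac{102}{2 a} + \frac{a}{82} = 102 \frac{1}{2 a} + a \frac{1}{82} = \frac{51}{a} + \frac{a}{82}$)
$\frac{x{\left(34 \right)} + X}{-5026 + 27400} = \frac{\left(\frac{51}{34} + \frac{1}{82} \cdot 34\right) - \frac{6855}{2258}}{-5026 + 27400} = \frac{\left(51 \cdot \frac{1}{34} + \frac{17}{41}\right) - \frac{6855}{2258}}{22374} = \left(\left(\frac{3}{2} + \frac{17}{41}\right) - \frac{6855}{2258}\right) \frac{1}{22374} = \left(\frac{157}{82} - \frac{6855}{2258}\right) \frac{1}{22374} = \left(- \frac{51901}{46289}\right) \frac{1}{22374} = - \frac{51901}{1035670086}$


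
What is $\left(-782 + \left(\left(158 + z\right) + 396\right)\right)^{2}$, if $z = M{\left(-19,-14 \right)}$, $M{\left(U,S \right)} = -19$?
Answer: $61009$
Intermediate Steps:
$z = -19$
$\left(-782 + \left(\left(158 + z\right) + 396\right)\right)^{2} = \left(-782 + \left(\left(158 - 19\right) + 396\right)\right)^{2} = \left(-782 + \left(139 + 396\right)\right)^{2} = \left(-782 + 535\right)^{2} = \left(-247\right)^{2} = 61009$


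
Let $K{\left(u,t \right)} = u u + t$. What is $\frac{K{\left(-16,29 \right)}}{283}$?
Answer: $\frac{285}{283} \approx 1.0071$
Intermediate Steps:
$K{\left(u,t \right)} = t + u^{2}$ ($K{\left(u,t \right)} = u^{2} + t = t + u^{2}$)
$\frac{K{\left(-16,29 \right)}}{283} = \frac{29 + \left(-16\right)^{2}}{283} = \left(29 + 256\right) \frac{1}{283} = 285 \cdot \frac{1}{283} = \frac{285}{283}$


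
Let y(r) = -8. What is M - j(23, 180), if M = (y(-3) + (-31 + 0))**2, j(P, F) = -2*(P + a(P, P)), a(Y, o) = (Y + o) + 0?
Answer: 1659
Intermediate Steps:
a(Y, o) = Y + o
j(P, F) = -6*P (j(P, F) = -2*(P + (P + P)) = -2*(P + 2*P) = -6*P)
M = 1521 (M = (-8 + (-31 + 0))**2 = (-8 - 31)**2 = (-39)**2 = 1521)
M - j(23, 180) = 1521 - (-6)*23 = 1521 - 1*(-138) = 1521 + 138 = 1659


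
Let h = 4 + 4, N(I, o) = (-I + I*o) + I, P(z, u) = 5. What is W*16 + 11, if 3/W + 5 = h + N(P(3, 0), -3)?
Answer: 7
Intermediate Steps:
N(I, o) = I*o
h = 8
W = -¼ (W = 3/(-5 + (8 + 5*(-3))) = 3/(-5 + (8 - 15)) = 3/(-5 - 7) = 3/(-12) = 3*(-1/12) = -¼ ≈ -0.25000)
W*16 + 11 = -¼*16 + 11 = -4 + 11 = 7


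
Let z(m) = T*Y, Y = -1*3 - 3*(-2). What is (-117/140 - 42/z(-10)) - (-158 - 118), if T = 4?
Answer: 38033/140 ≈ 271.66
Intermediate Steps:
Y = 3 (Y = -3 + 6 = 3)
z(m) = 12 (z(m) = 4*3 = 12)
(-117/140 - 42/z(-10)) - (-158 - 118) = (-117/140 - 42/12) - (-158 - 118) = (-117*1/140 - 42*1/12) - 1*(-276) = (-117/140 - 7/2) + 276 = -607/140 + 276 = 38033/140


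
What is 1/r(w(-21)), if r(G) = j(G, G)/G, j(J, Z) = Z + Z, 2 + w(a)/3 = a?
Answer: 1/2 ≈ 0.50000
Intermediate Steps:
w(a) = -6 + 3*a
j(J, Z) = 2*Z
r(G) = 2 (r(G) = (2*G)/G = 2)
1/r(w(-21)) = 1/2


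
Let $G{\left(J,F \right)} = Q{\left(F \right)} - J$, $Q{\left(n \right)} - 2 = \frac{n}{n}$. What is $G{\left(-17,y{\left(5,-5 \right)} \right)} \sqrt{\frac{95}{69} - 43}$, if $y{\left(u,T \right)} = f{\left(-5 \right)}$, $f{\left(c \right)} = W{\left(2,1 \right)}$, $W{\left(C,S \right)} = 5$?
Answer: $\frac{40 i \sqrt{49542}}{69} \approx 129.03 i$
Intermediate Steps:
$Q{\left(n \right)} = 3$ ($Q{\left(n \right)} = 2 + \frac{n}{n} = 2 + 1 = 3$)
$f{\left(c \right)} = 5$
$y{\left(u,T \right)} = 5$
$G{\left(J,F \right)} = 3 - J$
$G{\left(-17,y{\left(5,-5 \right)} \right)} \sqrt{\frac{95}{69} - 43} = \left(3 - -17\right) \sqrt{\frac{95}{69} - 43} = \left(3 + 17\right) \sqrt{95 \cdot \frac{1}{69} - 43} = 20 \sqrt{\frac{95}{69} - 43} = 20 \sqrt{- \frac{2872}{69}} = 20 \frac{2 i \sqrt{49542}}{69} = \frac{40 i \sqrt{49542}}{69}$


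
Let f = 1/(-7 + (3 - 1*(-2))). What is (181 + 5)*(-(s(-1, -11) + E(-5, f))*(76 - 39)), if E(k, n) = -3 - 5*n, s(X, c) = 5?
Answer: -30969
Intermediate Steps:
f = -½ (f = 1/(-7 + (3 + 2)) = 1/(-7 + 5) = 1/(-2) = -½ ≈ -0.50000)
(181 + 5)*(-(s(-1, -11) + E(-5, f))*(76 - 39)) = (181 + 5)*(-(5 + (-3 - 5*(-½)))*(76 - 39)) = 186*(-(5 + (-3 + 5/2))*37) = 186*(-(5 - ½)*37) = 186*(-9*37/2) = 186*(-1*333/2) = 186*(-333/2) = -30969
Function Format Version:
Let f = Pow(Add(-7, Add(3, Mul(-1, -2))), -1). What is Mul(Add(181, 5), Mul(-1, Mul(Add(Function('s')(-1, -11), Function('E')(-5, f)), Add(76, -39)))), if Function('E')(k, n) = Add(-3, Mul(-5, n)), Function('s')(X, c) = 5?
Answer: -30969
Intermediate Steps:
f = Rational(-1, 2) (f = Pow(Add(-7, Add(3, 2)), -1) = Pow(Add(-7, 5), -1) = Pow(-2, -1) = Rational(-1, 2) ≈ -0.50000)
Mul(Add(181, 5), Mul(-1, Mul(Add(Function('s')(-1, -11), Function('E')(-5, f)), Add(76, -39)))) = Mul(Add(181, 5), Mul(-1, Mul(Add(5, Add(-3, Mul(-5, Rational(-1, 2)))), Add(76, -39)))) = Mul(186, Mul(-1, Mul(Add(5, Add(-3, Rational(5, 2))), 37))) = Mul(186, Mul(-1, Mul(Add(5, Rational(-1, 2)), 37))) = Mul(186, Mul(-1, Mul(Rational(9, 2), 37))) = Mul(186, Mul(-1, Rational(333, 2))) = Mul(186, Rational(-333, 2)) = -30969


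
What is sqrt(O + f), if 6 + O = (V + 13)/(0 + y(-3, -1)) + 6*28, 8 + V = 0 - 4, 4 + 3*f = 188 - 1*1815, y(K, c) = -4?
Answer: I*sqrt(13749)/6 ≈ 19.543*I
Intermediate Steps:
f = -1631/3 (f = -4/3 + (188 - 1*1815)/3 = -4/3 + (188 - 1815)/3 = -4/3 + (1/3)*(-1627) = -4/3 - 1627/3 = -1631/3 ≈ -543.67)
V = -12 (V = -8 + (0 - 4) = -8 - 4 = -12)
O = 647/4 (O = -6 + ((-12 + 13)/(0 - 4) + 6*28) = -6 + (1/(-4) + 168) = -6 + (1*(-1/4) + 168) = -6 + (-1/4 + 168) = -6 + 671/4 = 647/4 ≈ 161.75)
sqrt(O + f) = sqrt(647/4 - 1631/3) = sqrt(-4583/12) = I*sqrt(13749)/6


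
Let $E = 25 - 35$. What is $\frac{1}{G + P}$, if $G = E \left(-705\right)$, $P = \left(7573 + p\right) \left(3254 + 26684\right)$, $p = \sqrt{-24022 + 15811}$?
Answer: $\frac{56681881}{12853182381453415} - \frac{14969 i \sqrt{8211}}{25706364762906830} \approx 4.4099 \cdot 10^{-9} - 5.2766 \cdot 10^{-11} i$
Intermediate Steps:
$p = i \sqrt{8211}$ ($p = \sqrt{-8211} = i \sqrt{8211} \approx 90.615 i$)
$E = -10$ ($E = 25 - 35 = -10$)
$P = 226720474 + 29938 i \sqrt{8211}$ ($P = \left(7573 + i \sqrt{8211}\right) \left(3254 + 26684\right) = \left(7573 + i \sqrt{8211}\right) 29938 = 226720474 + 29938 i \sqrt{8211} \approx 2.2672 \cdot 10^{8} + 2.7128 \cdot 10^{6} i$)
$G = 7050$ ($G = \left(-10\right) \left(-705\right) = 7050$)
$\frac{1}{G + P} = \frac{1}{7050 + \left(226720474 + 29938 i \sqrt{8211}\right)} = \frac{1}{226727524 + 29938 i \sqrt{8211}}$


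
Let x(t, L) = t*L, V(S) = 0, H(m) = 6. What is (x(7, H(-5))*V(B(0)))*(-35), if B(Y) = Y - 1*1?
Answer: 0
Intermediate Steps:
B(Y) = -1 + Y (B(Y) = Y - 1 = -1 + Y)
x(t, L) = L*t
(x(7, H(-5))*V(B(0)))*(-35) = ((6*7)*0)*(-35) = (42*0)*(-35) = 0*(-35) = 0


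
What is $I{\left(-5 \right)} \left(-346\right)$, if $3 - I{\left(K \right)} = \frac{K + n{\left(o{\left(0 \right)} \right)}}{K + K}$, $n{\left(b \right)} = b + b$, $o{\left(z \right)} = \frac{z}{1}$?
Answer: $-865$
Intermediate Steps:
$o{\left(z \right)} = z$ ($o{\left(z \right)} = z 1 = z$)
$n{\left(b \right)} = 2 b$
$I{\left(K \right)} = \frac{5}{2}$ ($I{\left(K \right)} = 3 - \frac{K + 2 \cdot 0}{K + K} = 3 - \frac{K + 0}{2 K} = 3 - K \frac{1}{2 K} = 3 - \frac{1}{2} = \frac{5}{2}$)
$I{\left(-5 \right)} \left(-346\right) = \frac{5}{2} \left(-346\right) = -865$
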